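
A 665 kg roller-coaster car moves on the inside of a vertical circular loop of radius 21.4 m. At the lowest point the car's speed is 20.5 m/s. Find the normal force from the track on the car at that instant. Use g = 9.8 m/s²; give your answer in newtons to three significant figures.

19600 N

At the lowest point, N points up (toward the centre) and the weight mg points down (away from the centre), so the net inward force is N − mg = mv²/r.
N = m(v²/r + g) = 665 × ((20.5)²/21.4 + 9.8) = 665 × (19.64 + 9.8) = 665 × 29.44 = 19580 N.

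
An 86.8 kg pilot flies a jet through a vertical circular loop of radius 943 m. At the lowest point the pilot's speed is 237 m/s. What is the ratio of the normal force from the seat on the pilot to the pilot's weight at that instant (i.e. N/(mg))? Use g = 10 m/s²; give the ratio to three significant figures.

At the bottom, N − mg = mv²/r, so N = m(v²/r + g) and N/(mg) = v²/(rg) + 1 = (237)²/(943 × 10.0) + 1 = 5.956 + 1 = 6.956.

6.96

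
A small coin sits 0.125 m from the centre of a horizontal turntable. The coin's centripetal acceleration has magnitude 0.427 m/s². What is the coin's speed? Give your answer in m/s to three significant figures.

0.231 m/s

a_c = v²/r ⇒ v = √(a_c · r) = √(0.427 × 0.125) = √0.05338 = 0.2310 m/s.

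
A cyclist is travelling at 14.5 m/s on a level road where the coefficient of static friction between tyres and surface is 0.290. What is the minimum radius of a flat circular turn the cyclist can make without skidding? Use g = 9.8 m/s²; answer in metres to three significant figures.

74.0 m

At the limit, μ_s m g = m v²/r, so r_min = v²/(μ_s g) = (14.5)²/(0.290 × 9.8) = 210.2/2.842 = 73.98 m.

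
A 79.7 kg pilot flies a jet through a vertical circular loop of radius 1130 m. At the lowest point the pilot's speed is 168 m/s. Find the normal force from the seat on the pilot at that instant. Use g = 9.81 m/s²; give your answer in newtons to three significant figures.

2770 N

At the lowest point, N points up (toward the centre) and the weight mg points down (away from the centre), so the net inward force is N − mg = mv²/r.
N = m(v²/r + g) = 79.7 × ((168)²/1130 + 9.81) = 79.7 × (24.98 + 9.81) = 79.7 × 34.79 = 2773 N.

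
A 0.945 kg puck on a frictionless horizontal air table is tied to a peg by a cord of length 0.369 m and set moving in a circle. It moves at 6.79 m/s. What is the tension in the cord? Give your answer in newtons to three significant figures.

The tension is the only horizontal force, so it supplies the full centripetal force: T = m v²/r = 0.945 × (6.790)²/0.369 = 0.945 × 46.10/0.369 = 118.1 N.

118 N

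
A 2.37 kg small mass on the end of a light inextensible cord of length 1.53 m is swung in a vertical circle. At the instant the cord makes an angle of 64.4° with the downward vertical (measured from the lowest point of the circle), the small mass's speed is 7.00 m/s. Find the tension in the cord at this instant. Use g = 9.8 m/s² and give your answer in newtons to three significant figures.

Take the radial direction toward the centre of the circle as positive. The component of the weight along the string toward the centre is −mg cos φ (φ measured from the bottom), so Newton's second law along the string gives T − mg cos φ = m v²/r.
cos 64.4° = 0.4321, so T = m(v²/r + g cos φ) = 2.37 × ((7.00)²/1.53 + 9.8 × 0.4321) = 2.37 × (32.03 + (4.234)) = 2.37 × 36.26 = 85.94 N.

85.9 N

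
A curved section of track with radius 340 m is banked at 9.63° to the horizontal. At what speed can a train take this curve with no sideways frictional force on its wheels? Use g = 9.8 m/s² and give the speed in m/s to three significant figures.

On a frictionless banked curve, N sinθ = mv²/r and N cosθ = mg, so tanθ = v²/(rg).
v = √(r g tanθ) = √(340 × 9.8 × tan 9.63°) = √(340 × 9.8 × 0.1697) = √565.4 = 23.78 m/s.

23.8 m/s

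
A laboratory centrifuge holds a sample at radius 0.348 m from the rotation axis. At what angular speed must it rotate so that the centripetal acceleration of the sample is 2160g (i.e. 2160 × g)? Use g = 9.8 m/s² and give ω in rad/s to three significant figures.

Centripetal acceleration a_c = ω²r. Setting ω²r = 2160g:
ω = √(2160g / r) = √(2160 × 9.8 / 0.348) = √60830 = 246.6 rad/s.

247 rad/s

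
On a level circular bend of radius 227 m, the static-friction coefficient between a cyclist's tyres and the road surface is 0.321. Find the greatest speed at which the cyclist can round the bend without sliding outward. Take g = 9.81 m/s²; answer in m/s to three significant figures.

Friction provides the centripetal force on a flat curve. At maximum speed it is at its limiting value: μ_s m g = m v²/r.
Mass cancels: v_max = √(μ_s g r) = √(0.321 × 9.81 × 227) = √714.8 = 26.74 m/s.

26.7 m/s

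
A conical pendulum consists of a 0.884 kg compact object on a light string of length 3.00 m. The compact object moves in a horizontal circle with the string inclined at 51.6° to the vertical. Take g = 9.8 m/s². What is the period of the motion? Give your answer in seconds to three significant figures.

2.74 s

r = L sinθ = 2.351 m. From T sinθ = mω²r and T cosθ = mg: tanθ = ω²r/g, so ω² = g tanθ / r = g/(L cosθ).
ω = √(g/(L cosθ)) = √(9.8/(3.00 × 0.6211)) = √5.259 = 2.293 rad/s.
Period = 2π/ω = 2.740 s.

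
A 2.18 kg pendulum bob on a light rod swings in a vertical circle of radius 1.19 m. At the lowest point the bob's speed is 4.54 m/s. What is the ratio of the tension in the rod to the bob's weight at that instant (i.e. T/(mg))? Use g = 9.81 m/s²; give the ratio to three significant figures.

At the bottom, T − mg = mv²/r, so T = m(v²/r + g) and T/(mg) = v²/(rg) + 1 = (4.54)²/(1.19 × 9.81) + 1 = 1.766 + 1 = 2.766.

2.77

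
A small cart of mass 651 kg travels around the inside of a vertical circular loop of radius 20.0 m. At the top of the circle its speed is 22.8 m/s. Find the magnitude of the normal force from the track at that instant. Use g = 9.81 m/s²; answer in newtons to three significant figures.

At the top, both N and the weight mg point inward (toward the centre), so N + mg = mv²/r.
N = m(v²/r − g) = 651 × ((22.8)²/20.0 − 9.81) = 651 × (25.99 − 9.81) = 651 × 16.18 = 10530 N.

10500 N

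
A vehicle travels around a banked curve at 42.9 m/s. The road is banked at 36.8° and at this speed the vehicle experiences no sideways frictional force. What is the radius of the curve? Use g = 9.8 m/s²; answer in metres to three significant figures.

Frictionless banking: tanθ = v²/(rg), so r = v²/(g tanθ).
r = (42.9)²/(9.8 × tan 36.8°) = 1840/(9.8 × 0.7481) = 1840/7.331 = 251.0 m.

251 m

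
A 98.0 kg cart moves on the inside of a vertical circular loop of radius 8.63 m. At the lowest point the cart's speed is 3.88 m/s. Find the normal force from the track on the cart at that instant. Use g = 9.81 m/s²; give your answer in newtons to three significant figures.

At the lowest point, N points up (toward the centre) and the weight mg points down (away from the centre), so the net inward force is N − mg = mv²/r.
N = m(v²/r + g) = 98.0 × ((3.88)²/8.63 + 9.81) = 98.0 × (1.744 + 9.81) = 98.0 × 11.55 = 1132 N.

1130 N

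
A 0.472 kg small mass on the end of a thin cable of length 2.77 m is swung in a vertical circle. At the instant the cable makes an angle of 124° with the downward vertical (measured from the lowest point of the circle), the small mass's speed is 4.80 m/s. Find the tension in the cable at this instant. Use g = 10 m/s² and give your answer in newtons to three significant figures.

1.29 N

Take the radial direction toward the centre of the circle as positive. The component of the weight along the string toward the centre is −mg cos φ (φ measured from the bottom), so Newton's second law along the string gives T − mg cos φ = m v²/r.
cos 124° = -0.5592, so T = m(v²/r + g cos φ) = 0.472 × ((4.80)²/2.77 + 10.0 × -0.5592) = 0.472 × (8.318 + (-5.592)) = 0.472 × 2.726 = 1.287 N.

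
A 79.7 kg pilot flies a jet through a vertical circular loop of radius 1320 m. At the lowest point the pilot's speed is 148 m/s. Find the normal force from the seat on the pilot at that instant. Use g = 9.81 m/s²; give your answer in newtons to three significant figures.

2100 N

At the lowest point, N points up (toward the centre) and the weight mg points down (away from the centre), so the net inward force is N − mg = mv²/r.
N = m(v²/r + g) = 79.7 × ((148)²/1320 + 9.81) = 79.7 × (16.59 + 9.81) = 79.7 × 26.40 = 2104 N.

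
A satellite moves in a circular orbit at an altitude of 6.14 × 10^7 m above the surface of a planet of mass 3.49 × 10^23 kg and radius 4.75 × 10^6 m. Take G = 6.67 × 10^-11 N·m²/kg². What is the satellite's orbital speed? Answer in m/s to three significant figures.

Orbital radius r = R + h = 4.75 × 10^6 + 6.14 × 10^7 = 6.615 × 10^7 m.
Gravity supplies the centripetal force: G M m / r² = m v² / r, so v = √(GM/r).
v = √(6.67 × 10^-11 × 3.49 × 10^23 / 6.615 × 10^7) = √(351900) = 593.2 m/s.

593 m/s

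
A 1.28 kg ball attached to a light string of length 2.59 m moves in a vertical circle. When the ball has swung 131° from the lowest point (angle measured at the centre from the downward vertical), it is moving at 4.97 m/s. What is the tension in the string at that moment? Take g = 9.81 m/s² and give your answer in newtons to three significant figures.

3.97 N

Take the radial direction toward the centre of the circle as positive. The component of the weight along the string toward the centre is −mg cos φ (φ measured from the bottom), so Newton's second law along the string gives T − mg cos φ = m v²/r.
cos 131° = -0.6561, so T = m(v²/r + g cos φ) = 1.28 × ((4.97)²/2.59 + 9.81 × -0.6561) = 1.28 × (9.537 + (-6.436)) = 1.28 × 3.101 = 3.969 N.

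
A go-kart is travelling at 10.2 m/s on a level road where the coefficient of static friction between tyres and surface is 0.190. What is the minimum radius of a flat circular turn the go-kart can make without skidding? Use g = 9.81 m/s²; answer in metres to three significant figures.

At the limit, μ_s m g = m v²/r, so r_min = v²/(μ_s g) = (10.2)²/(0.190 × 9.81) = 104.0/1.864 = 55.82 m.

55.8 m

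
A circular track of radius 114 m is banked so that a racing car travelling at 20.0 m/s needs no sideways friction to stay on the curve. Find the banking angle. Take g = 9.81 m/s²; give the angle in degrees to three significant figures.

19.7°

With no friction, the horizontal component of the normal force provides the centripetal force: N sinθ = mv²/r, while N cosθ = mg vertically.
Dividing: tanθ = v²/(r g) = (20.0)²/(114 × 9.81) = 400.0/1118 = 0.3577.
θ = arctan(0.3577) = 19.68°.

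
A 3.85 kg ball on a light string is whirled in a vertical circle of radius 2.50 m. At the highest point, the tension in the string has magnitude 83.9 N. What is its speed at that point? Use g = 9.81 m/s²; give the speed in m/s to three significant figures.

8.89 m/s

At the top, T + mg = mv²/r, so v = √(r(T/m + g)) = √(2.50 × (83.9/3.85 + 9.81)) = √(2.50 × 31.60) = √79.01 = 8.889 m/s.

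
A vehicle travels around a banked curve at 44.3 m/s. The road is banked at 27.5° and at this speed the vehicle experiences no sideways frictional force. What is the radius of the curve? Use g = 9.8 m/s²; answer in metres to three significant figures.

Frictionless banking: tanθ = v²/(rg), so r = v²/(g tanθ).
r = (44.3)²/(9.8 × tan 27.5°) = 1962/(9.8 × 0.5206) = 1962/5.102 = 384.7 m.

385 m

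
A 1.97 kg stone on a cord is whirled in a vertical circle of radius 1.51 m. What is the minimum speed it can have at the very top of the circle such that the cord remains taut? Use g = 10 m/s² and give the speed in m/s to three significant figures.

At the highest point the centre is directly below, so both the weight and T act inward: T + mg = mv²/r.
At minimum speed T → 0, so mg = mv_min²/r ⇒ v_min = √(g r) = √(10.0 × 1.51) = 3.886 m/s.

3.89 m/s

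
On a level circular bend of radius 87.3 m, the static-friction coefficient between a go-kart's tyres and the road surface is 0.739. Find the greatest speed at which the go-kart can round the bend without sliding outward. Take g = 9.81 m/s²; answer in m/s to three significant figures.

25.2 m/s

Friction provides the centripetal force on a flat curve. At maximum speed it is at its limiting value: μ_s m g = m v²/r.
Mass cancels: v_max = √(μ_s g r) = √(0.739 × 9.81 × 87.3) = √632.9 = 25.16 m/s.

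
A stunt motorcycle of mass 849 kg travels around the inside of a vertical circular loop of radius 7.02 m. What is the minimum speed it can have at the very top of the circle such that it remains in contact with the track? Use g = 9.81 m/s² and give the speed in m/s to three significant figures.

At the highest point the centre is directly below, so both the weight and N act inward: N + mg = mv²/r.
At minimum speed N → 0, so mg = mv_min²/r ⇒ v_min = √(g r) = √(9.81 × 7.02) = 8.299 m/s.

8.30 m/s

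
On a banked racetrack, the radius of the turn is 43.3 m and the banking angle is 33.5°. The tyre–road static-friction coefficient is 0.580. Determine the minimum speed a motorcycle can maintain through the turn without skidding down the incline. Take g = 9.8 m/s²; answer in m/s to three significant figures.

At the minimum speed, friction acts up the slope at its limiting value f = μN. Radially (horizontal, toward centre): N sinθ − μN cosθ = mv²/r. Vertically: N cosθ + μN sinθ = mg.
Dividing: v² = r g (sinθ − μcosθ)/(cosθ + μsinθ).
sinθ − μcosθ = 0.5519 − 0.580×0.8339 = 0.06828; cosθ + μsinθ = 0.8339 + 0.580×0.5519 = 1.154.
v² = 43.3 × 9.8 × 0.06828/1.154 = 25.11 m²/s², so v = 5.011 m/s.

5.01 m/s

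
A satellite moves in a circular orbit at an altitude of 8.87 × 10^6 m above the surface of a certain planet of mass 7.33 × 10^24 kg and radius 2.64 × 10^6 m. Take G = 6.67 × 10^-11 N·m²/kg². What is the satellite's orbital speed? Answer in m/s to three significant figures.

Orbital radius r = R + h = 2.64 × 10^6 + 8.87 × 10^6 = 1.151 × 10^7 m.
Gravity supplies the centripetal force: G M m / r² = m v² / r, so v = √(GM/r).
v = √(6.67 × 10^-11 × 7.33 × 10^24 / 1.151 × 10^7) = √(4.248 × 10^7) = 6517 m/s.

6520 m/s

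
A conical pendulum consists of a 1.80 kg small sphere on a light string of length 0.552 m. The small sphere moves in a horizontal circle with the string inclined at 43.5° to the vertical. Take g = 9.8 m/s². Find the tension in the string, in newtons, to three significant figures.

Vertically the bob has no acceleration, so T cosθ = mg.
T = mg/cosθ = 1.80 × 9.8 / cos 43.5° = 17.64/0.7254 = 24.32 N.

24.3 N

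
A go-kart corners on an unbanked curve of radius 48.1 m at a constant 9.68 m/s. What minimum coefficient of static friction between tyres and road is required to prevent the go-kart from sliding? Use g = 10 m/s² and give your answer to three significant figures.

0.195

Friction provides the centripetal force: μ_s m g = m v²/r, so μ_s = v²/(g r) = (9.680)²/(10.0 × 48.1) = 93.70/481.0 = 0.1948.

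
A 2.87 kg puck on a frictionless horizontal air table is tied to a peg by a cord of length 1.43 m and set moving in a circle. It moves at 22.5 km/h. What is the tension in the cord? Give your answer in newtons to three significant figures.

v = 22.5 km/h = 22.5/3.6 = 6.250 m/s.
The tension is the only horizontal force, so it supplies the full centripetal force: T = m v²/r = 2.87 × (6.250)²/1.43 = 2.87 × 39.06/1.43 = 78.40 N.

78.4 N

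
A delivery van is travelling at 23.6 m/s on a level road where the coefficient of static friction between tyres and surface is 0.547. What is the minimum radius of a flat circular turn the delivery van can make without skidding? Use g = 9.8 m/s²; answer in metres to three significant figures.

At the limit, μ_s m g = m v²/r, so r_min = v²/(μ_s g) = (23.6)²/(0.547 × 9.8) = 557.0/5.361 = 103.9 m.

104 m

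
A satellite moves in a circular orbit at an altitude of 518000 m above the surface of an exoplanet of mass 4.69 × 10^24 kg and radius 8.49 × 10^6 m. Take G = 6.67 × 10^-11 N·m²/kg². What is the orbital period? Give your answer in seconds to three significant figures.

r = R + h = 8.49 × 10^6 + 518000 = 9.008 × 10^6 m. Gravity provides the centripetal force: G M m / r² = m v² / r ⇒ v = √(GM/r) = 5893 m/s.
T = 2πr/v = 2π × 9.008 × 10^6 / 5893 = 9604 s.

9600 s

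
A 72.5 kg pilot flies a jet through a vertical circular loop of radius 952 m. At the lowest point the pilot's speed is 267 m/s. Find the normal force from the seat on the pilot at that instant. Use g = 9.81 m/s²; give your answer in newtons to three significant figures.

At the lowest point, N points up (toward the centre) and the weight mg points down (away from the centre), so the net inward force is N − mg = mv²/r.
N = m(v²/r + g) = 72.5 × ((267)²/952 + 9.81) = 72.5 × (74.88 + 9.81) = 72.5 × 84.69 = 6140 N.

6140 N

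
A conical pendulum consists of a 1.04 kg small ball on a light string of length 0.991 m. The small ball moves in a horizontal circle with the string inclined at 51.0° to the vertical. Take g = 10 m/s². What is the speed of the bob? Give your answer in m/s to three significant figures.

3.08 m/s

The radius of the circle is r = L sinθ = 0.991 × sin 51.0° = 0.7702 m.
Horizontally T sinθ = mv²/r and vertically T cosθ = mg, so tanθ = v²/(rg).
v = √(r g tanθ) = √(0.7702 × 10.0 × 1.235) = √9.511 = 3.084 m/s.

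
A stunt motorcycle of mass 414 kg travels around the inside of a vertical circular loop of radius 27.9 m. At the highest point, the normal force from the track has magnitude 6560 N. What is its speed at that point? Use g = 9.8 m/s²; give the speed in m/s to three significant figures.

At the top, N + mg = mv²/r, so v = √(r(N/m + g)) = √(27.9 × (6560/414 + 9.8)) = √(27.9 × 25.65) = √715.5 = 26.75 m/s.

26.7 m/s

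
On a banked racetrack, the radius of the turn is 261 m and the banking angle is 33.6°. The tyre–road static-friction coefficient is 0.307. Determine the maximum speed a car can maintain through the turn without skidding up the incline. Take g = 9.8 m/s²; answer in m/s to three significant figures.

At the maximum speed, friction acts down the slope at its limiting value f = μN. Radially (horizontal, toward centre): N sinθ + μN cosθ = mv²/r. Vertically: N cosθ − μN sinθ = mg.
Dividing: v² = r g (sinθ + μcosθ)/(cosθ − μsinθ).
sinθ + μcosθ = 0.5534 + 0.307×0.8329 = 0.8091; cosθ − μsinθ = 0.8329 − 0.307×0.5534 = 0.6630.
v² = 261 × 9.8 × 0.8091/0.6630 = 3121 m²/s², so v = 55.87 m/s.

55.9 m/s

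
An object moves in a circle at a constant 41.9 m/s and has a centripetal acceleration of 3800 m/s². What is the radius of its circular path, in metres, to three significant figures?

a_c = v²/r ⇒ r = v²/a_c = (41.9)²/3800 = 1756/3800 = 0.4620 m.

0.462 m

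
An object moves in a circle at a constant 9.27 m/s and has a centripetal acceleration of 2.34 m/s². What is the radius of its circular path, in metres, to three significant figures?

a_c = v²/r ⇒ r = v²/a_c = (9.27)²/2.34 = 85.93/2.34 = 36.72 m.

36.7 m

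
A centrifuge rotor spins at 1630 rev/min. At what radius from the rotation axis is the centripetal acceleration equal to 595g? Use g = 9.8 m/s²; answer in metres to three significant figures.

ω = 1630 rev/min × 2π/60 = 170.7 rad/s.
a_c = ω²r = 595g ⇒ r = 595 × 9.8 / (170.7)² = 5831/29140 = 0.2001 m.

0.200 m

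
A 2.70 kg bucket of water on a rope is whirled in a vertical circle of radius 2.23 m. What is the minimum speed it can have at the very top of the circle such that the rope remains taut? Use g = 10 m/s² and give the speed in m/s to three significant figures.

At the highest point the centre is directly below, so both the weight and T act inward: T + mg = mv²/r.
At minimum speed T → 0, so mg = mv_min²/r ⇒ v_min = √(g r) = √(10.0 × 2.23) = 4.722 m/s.

4.72 m/s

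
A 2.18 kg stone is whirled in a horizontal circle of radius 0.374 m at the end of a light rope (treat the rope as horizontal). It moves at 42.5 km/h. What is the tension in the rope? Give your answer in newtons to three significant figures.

v = 42.5 km/h = 42.5/3.6 = 11.81 m/s.
The tension is the only horizontal force, so it supplies the full centripetal force: T = m v²/r = 2.18 × (11.81)²/0.374 = 2.18 × 139.4/0.374 = 812.4 N.

812 N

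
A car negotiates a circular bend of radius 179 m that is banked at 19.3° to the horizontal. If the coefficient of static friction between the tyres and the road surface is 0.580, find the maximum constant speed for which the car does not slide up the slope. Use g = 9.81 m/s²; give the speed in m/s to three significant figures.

45.3 m/s

At the maximum speed, friction acts down the slope at its limiting value f = μN. Radially (horizontal, toward centre): N sinθ + μN cosθ = mv²/r. Vertically: N cosθ − μN sinθ = mg.
Dividing: v² = r g (sinθ + μcosθ)/(cosθ − μsinθ).
sinθ + μcosθ = 0.3305 + 0.580×0.9438 = 0.8779; cosθ − μsinθ = 0.9438 − 0.580×0.3305 = 0.7521.
v² = 179 × 9.81 × 0.8779/0.7521 = 2050 m²/s², so v = 45.27 m/s.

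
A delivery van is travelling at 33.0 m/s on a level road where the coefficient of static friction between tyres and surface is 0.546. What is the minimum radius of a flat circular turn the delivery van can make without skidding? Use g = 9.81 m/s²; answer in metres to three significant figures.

At the limit, μ_s m g = m v²/r, so r_min = v²/(μ_s g) = (33.0)²/(0.546 × 9.81) = 1089/5.356 = 203.3 m.

203 m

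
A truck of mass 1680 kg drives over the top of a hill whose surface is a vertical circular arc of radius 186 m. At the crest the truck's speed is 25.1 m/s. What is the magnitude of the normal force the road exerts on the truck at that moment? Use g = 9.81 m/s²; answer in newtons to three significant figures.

10800 N

At the crest the centripetal acceleration points downward (toward the centre of the arc), so mg − N = mv²/r.
N = m(g − v²/r) = 1680 × (9.81 − (25.1)²/186) = 1680 × (9.81 − 3.387) = 1680 × 6.423 = 10790 N.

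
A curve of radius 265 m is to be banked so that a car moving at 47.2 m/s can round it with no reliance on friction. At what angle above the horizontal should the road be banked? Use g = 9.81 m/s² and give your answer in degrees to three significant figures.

With no friction, the horizontal component of the normal force provides the centripetal force: N sinθ = mv²/r, while N cosθ = mg vertically.
Dividing: tanθ = v²/(r g) = (47.2)²/(265 × 9.81) = 2228/2600 = 0.8570.
θ = arctan(0.8570) = 40.60°.

40.6°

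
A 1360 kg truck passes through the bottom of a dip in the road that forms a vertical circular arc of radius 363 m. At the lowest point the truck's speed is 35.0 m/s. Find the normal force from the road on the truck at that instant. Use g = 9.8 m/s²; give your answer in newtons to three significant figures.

17900 N

At the lowest point, N points up (toward the centre) and the weight mg points down (away from the centre), so the net inward force is N − mg = mv²/r.
N = m(v²/r + g) = 1360 × ((35.0)²/363 + 9.8) = 1360 × (3.375 + 9.8) = 1360 × 13.17 = 17920 N.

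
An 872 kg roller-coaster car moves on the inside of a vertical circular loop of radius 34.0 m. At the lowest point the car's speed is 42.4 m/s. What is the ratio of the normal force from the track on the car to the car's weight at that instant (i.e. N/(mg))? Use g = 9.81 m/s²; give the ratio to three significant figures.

6.39

At the bottom, N − mg = mv²/r, so N = m(v²/r + g) and N/(mg) = v²/(rg) + 1 = (42.4)²/(34.0 × 9.81) + 1 = 5.390 + 1 = 6.390.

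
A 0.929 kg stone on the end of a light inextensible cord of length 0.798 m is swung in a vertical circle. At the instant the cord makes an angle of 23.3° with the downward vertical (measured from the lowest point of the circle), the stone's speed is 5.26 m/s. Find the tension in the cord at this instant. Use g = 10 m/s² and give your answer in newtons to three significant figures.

Take the radial direction toward the centre of the circle as positive. The component of the weight along the string toward the centre is −mg cos φ (φ measured from the bottom), so Newton's second law along the string gives T − mg cos φ = m v²/r.
cos 23.3° = 0.9184, so T = m(v²/r + g cos φ) = 0.929 × ((5.26)²/0.798 + 10.0 × 0.9184) = 0.929 × (34.67 + (9.184)) = 0.929 × 43.86 = 40.74 N.

40.7 N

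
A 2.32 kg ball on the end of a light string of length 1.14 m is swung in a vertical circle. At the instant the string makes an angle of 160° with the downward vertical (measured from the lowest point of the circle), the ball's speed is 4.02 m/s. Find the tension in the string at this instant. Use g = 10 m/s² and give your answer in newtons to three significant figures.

11.1 N

Take the radial direction toward the centre of the circle as positive. The component of the weight along the string toward the centre is −mg cos φ (φ measured from the bottom), so Newton's second law along the string gives T − mg cos φ = m v²/r.
cos 160° = -0.9397, so T = m(v²/r + g cos φ) = 2.32 × ((4.02)²/1.14 + 10.0 × -0.9397) = 2.32 × (14.18 + (-9.397)) = 2.32 × 4.779 = 11.09 N.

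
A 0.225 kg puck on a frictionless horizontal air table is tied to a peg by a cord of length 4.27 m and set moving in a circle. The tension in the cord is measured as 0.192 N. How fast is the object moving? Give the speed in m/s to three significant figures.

1.91 m/s

T = m v²/r ⇒ v = √(T r / m) = √(0.192 × 4.27 / 0.225) = √3.644 = 1.909 m/s.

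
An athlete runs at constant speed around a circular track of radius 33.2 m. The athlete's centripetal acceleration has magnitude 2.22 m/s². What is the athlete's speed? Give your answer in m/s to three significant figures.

8.59 m/s

a_c = v²/r ⇒ v = √(a_c · r) = √(2.22 × 33.2) = √73.70 = 8.585 m/s.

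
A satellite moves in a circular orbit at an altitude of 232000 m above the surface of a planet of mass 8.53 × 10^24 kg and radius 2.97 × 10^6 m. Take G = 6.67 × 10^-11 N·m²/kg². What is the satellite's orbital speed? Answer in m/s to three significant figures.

Orbital radius r = R + h = 2.97 × 10^6 + 232000 = 3.202 × 10^6 m.
Gravity supplies the centripetal force: G M m / r² = m v² / r, so v = √(GM/r).
v = √(6.67 × 10^-11 × 8.53 × 10^24 / 3.202 × 10^6) = √(1.777 × 10^8) = 13330 m/s.

13300 m/s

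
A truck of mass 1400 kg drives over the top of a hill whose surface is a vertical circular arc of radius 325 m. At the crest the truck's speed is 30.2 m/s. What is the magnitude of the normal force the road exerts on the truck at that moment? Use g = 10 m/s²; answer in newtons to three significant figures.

10100 N

At the crest the centripetal acceleration points downward (toward the centre of the arc), so mg − N = mv²/r.
N = m(g − v²/r) = 1400 × (10.0 − (30.2)²/325) = 1400 × (10.0 − 2.806) = 1400 × 7.194 = 10070 N.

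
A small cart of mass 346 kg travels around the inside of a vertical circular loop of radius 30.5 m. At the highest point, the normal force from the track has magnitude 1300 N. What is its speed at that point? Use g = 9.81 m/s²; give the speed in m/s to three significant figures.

At the top, N + mg = mv²/r, so v = √(r(N/m + g)) = √(30.5 × (1300/346 + 9.81)) = √(30.5 × 13.57) = √413.8 = 20.34 m/s.

20.3 m/s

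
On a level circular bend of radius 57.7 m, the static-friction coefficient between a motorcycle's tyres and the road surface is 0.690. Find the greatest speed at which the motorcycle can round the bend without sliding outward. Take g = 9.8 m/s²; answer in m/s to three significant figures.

19.8 m/s

The only inward force on a level bend is static friction, so at the limit f_s = μ_s N = μ_s m g = m v²/r.
Mass cancels: v_max = √(μ_s g r) = √(0.690 × 9.8 × 57.7) = √390.2 = 19.75 m/s.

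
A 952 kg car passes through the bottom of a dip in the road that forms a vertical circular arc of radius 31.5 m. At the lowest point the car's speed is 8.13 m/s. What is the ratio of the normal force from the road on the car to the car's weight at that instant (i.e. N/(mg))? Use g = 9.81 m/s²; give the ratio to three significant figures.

At the bottom, N − mg = mv²/r, so N = m(v²/r + g) and N/(mg) = v²/(rg) + 1 = (8.13)²/(31.5 × 9.81) + 1 = 0.2139 + 1 = 1.214.

1.21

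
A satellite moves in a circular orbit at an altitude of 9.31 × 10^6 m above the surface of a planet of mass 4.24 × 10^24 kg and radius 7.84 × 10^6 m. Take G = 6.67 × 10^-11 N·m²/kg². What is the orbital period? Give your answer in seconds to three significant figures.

26500 s

r = R + h = 7.84 × 10^6 + 9.31 × 10^6 = 1.715 × 10^7 m. Gravity provides the centripetal force: G M m / r² = m v² / r ⇒ v = √(GM/r) = 4061 m/s.
T = 2πr/v = 2π × 1.715 × 10^7 / 4061 = 26540 s.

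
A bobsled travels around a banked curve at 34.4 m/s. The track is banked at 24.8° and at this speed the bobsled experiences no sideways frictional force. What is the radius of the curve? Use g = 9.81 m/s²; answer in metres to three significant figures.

Frictionless banking: tanθ = v²/(rg), so r = v²/(g tanθ).
r = (34.4)²/(9.81 × tan 24.8°) = 1183/(9.81 × 0.4621) = 1183/4.533 = 261.1 m.

261 m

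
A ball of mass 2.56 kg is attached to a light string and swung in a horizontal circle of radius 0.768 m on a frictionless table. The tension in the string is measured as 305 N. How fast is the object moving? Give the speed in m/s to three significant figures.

T = m v²/r ⇒ v = √(T r / m) = √(305 × 0.768 / 2.56) = √91.50 = 9.566 m/s.

9.57 m/s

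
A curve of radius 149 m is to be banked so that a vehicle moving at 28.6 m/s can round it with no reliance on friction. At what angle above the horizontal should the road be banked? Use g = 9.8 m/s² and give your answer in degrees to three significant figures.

With no friction, the horizontal component of the normal force provides the centripetal force: N sinθ = mv²/r, while N cosθ = mg vertically.
Dividing: tanθ = v²/(r g) = (28.6)²/(149 × 9.8) = 818.0/1460 = 0.5602.
θ = arctan(0.5602) = 29.26°.

29.3°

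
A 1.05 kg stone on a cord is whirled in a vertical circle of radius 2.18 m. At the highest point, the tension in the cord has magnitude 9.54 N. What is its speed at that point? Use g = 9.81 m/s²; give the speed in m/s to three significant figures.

6.42 m/s

At the top, T + mg = mv²/r, so v = √(r(T/m + g)) = √(2.18 × (9.54/1.05 + 9.81)) = √(2.18 × 18.90) = √41.19 = 6.418 m/s.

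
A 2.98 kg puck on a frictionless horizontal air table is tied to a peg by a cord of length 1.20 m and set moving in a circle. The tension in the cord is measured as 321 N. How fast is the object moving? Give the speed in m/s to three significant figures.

T = m v²/r ⇒ v = √(T r / m) = √(321 × 1.20 / 2.98) = √129.3 = 11.37 m/s.

11.4 m/s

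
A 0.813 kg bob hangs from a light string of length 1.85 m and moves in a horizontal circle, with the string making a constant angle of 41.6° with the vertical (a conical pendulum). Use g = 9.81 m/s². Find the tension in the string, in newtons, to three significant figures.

10.7 N

Vertically the bob has no acceleration, so T cosθ = mg.
T = mg/cosθ = 0.813 × 9.81 / cos 41.6° = 7.976/0.7478 = 10.67 N.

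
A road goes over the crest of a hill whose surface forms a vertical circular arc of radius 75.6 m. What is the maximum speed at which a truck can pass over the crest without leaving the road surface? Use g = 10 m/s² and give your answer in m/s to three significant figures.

27.5 m/s

At the crest the centre of the circle is below the truck, so the net downward (centripetal) force is mg − N = mv²/r.
The truck leaves the road when N → 0, giving v_max = √(g r) = √(10.0 × 75.6) = 27.50 m/s.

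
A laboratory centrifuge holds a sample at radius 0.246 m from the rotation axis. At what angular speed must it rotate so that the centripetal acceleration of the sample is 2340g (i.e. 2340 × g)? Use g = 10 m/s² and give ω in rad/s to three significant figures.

Centripetal acceleration a_c = ω²r. Setting ω²r = 2340g:
ω = √(2340g / r) = √(2340 × 10.0 / 0.246) = √95120 = 308.4 rad/s.

308 rad/s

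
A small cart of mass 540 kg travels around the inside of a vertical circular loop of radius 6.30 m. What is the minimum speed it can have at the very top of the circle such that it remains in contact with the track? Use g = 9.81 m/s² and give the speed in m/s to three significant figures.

7.86 m/s

At the top, both weight mg and N point toward the centre: N + mg = mv²/r.
At minimum speed N → 0, so mg = mv_min²/r ⇒ v_min = √(g r) = √(9.81 × 6.30) = 7.861 m/s.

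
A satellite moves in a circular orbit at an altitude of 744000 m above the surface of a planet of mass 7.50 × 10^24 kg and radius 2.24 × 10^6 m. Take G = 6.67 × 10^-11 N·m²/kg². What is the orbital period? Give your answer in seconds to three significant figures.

r = R + h = 2.24 × 10^6 + 744000 = 2.984 × 10^6 m. Gravity provides the centripetal force: G M m / r² = m v² / r ⇒ v = √(GM/r) = 12950 m/s.
T = 2πr/v = 2π × 2.984 × 10^6 / 12950 = 1448 s.

1450 s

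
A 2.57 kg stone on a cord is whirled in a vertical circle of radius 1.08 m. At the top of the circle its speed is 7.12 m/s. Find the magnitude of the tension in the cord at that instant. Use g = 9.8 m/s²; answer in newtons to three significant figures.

At the top, both T and the weight mg point inward (toward the centre), so T + mg = mv²/r.
T = m(v²/r − g) = 2.57 × ((7.12)²/1.08 − 9.8) = 2.57 × (46.94 − 9.8) = 2.57 × 37.14 = 95.45 N.

95.4 N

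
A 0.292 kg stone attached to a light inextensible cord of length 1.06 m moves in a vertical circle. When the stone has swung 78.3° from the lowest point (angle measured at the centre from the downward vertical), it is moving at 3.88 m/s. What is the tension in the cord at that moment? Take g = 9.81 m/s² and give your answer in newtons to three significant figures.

Take the radial direction toward the centre of the circle as positive. The component of the weight along the string toward the centre is −mg cos φ (φ measured from the bottom), so Newton's second law along the string gives T − mg cos φ = m v²/r.
cos 78.3° = 0.2028, so T = m(v²/r + g cos φ) = 0.292 × ((3.88)²/1.06 + 9.81 × 0.2028) = 0.292 × (14.20 + (1.989)) = 0.292 × 16.19 = 4.728 N.

4.73 N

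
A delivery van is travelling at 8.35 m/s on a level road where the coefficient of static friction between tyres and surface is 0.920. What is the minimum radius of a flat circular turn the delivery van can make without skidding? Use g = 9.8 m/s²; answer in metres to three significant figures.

At the limit, μ_s m g = m v²/r, so r_min = v²/(μ_s g) = (8.35)²/(0.920 × 9.8) = 69.72/9.016 = 7.733 m.

7.73 m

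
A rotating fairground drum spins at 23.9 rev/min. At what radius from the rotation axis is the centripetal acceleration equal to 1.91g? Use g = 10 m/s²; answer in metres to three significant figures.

3.05 m

ω = 23.9 rev/min × 2π/60 = 2.503 rad/s.
a_c = ω²r = 1.91g ⇒ r = 1.91 × 10.0 / (2.503)² = 19.10/6.264 = 3.049 m.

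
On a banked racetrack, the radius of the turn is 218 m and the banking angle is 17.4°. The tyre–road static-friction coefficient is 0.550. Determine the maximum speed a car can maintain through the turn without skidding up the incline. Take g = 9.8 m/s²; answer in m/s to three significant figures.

47.2 m/s

At the maximum speed, friction acts down the slope at its limiting value f = μN. Radially (horizontal, toward centre): N sinθ + μN cosθ = mv²/r. Vertically: N cosθ − μN sinθ = mg.
Dividing: v² = r g (sinθ + μcosθ)/(cosθ − μsinθ).
sinθ + μcosθ = 0.2990 + 0.550×0.9542 = 0.8239; cosθ − μsinθ = 0.9542 − 0.550×0.2990 = 0.7898.
v² = 218 × 9.8 × 0.8239/0.7898 = 2229 m²/s², so v = 47.21 m/s.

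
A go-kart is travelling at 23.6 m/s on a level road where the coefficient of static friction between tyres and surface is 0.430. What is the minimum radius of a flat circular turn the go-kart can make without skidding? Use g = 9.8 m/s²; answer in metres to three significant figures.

132 m

At the limit, μ_s m g = m v²/r, so r_min = v²/(μ_s g) = (23.6)²/(0.430 × 9.8) = 557.0/4.214 = 132.2 m.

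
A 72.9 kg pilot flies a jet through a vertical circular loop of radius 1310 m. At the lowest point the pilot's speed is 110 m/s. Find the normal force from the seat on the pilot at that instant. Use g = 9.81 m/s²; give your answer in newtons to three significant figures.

1390 N

At the lowest point, N points up (toward the centre) and the weight mg points down (away from the centre), so the net inward force is N − mg = mv²/r.
N = m(v²/r + g) = 72.9 × ((110)²/1310 + 9.81) = 72.9 × (9.237 + 9.81) = 72.9 × 19.05 = 1389 N.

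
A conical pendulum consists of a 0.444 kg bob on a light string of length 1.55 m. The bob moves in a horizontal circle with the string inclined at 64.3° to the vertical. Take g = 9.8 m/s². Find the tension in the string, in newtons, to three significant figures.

10.0 N

Vertically the bob has no acceleration, so T cosθ = mg.
T = mg/cosθ = 0.444 × 9.8 / cos 64.3° = 4.351/0.4337 = 10.03 N.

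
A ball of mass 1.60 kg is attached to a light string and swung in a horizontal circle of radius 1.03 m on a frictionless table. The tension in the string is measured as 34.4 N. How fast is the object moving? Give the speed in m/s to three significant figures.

4.71 m/s

T = m v²/r ⇒ v = √(T r / m) = √(34.4 × 1.03 / 1.60) = √22.14 = 4.706 m/s.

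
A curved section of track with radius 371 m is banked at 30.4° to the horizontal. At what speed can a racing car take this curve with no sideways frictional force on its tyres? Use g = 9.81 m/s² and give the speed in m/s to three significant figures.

46.2 m/s

On a frictionless banked curve, N sinθ = mv²/r and N cosθ = mg, so tanθ = v²/(rg).
v = √(r g tanθ) = √(371 × 9.81 × tan 30.4°) = √(371 × 9.81 × 0.5867) = √2135 = 46.21 m/s.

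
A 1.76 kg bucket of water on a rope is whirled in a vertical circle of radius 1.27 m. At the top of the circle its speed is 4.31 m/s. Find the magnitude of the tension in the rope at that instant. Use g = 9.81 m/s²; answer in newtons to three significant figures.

At the top, both T and the weight mg point inward (toward the centre), so T + mg = mv²/r.
T = m(v²/r − g) = 1.76 × ((4.31)²/1.27 − 9.81) = 1.76 × (14.63 − 9.81) = 1.76 × 4.817 = 8.478 N.

8.48 N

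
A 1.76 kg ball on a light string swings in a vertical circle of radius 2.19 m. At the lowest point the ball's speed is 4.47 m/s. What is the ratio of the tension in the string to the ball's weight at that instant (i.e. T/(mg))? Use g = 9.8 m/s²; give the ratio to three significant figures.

At the bottom, T − mg = mv²/r, so T = m(v²/r + g) and T/(mg) = v²/(rg) + 1 = (4.47)²/(2.19 × 9.8) + 1 = 0.9310 + 1 = 1.931.

1.93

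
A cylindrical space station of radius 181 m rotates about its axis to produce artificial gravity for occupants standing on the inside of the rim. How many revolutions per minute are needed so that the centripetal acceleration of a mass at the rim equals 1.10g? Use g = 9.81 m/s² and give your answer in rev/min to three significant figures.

2.33 rev/min

Require ω²r = 1.10g, so ω = √(1.10 × 9.81/181) = 0.2442 rad/s.
In rev/min: ω × 60/(2π) = 0.2442 × 60/(2π) = 2.332 rev/min.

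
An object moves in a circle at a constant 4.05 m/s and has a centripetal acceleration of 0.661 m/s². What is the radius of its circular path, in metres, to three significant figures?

a_c = v²/r ⇒ r = v²/a_c = (4.05)²/0.661 = 16.40/0.661 = 24.81 m.

24.8 m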